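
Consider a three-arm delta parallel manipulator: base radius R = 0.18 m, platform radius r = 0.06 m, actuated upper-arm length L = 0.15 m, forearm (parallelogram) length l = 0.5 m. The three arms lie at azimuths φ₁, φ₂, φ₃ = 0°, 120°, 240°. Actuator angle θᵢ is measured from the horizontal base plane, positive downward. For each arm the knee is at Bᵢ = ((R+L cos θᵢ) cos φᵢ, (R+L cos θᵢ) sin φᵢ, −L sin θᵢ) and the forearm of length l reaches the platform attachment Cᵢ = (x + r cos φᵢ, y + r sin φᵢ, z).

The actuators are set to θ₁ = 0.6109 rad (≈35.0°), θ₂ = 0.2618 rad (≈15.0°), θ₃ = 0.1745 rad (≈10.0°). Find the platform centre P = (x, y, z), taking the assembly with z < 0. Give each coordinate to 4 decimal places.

φ1=0.0°: virtual centre (0.2429, 0.0000, -0.0860), radius l
centre 2 = (0.2649·cos120.0°, 0.2649·sin120.0°, -0.0388) = (-0.1324, 0.2294, -0.0388)
φ3=240.0°: virtual centre (-0.1339, -0.2319, -0.0260), radius l
eliminate P² terms by subtracting sphere 1 from 2 and 3
plane₁₂: -0.7506x+0.4588y+0.0944z = 0.0053
Cramer: x(z) = -0.0075+0.1425z;  y(z) = -0.0007+0.0273z
sphere 1 gives Az²+Bz+C=0 with A=1.0210, B=0.1007, C=-0.1799;  B²−4AC=0.7450;  roots -0.4720, 0.3734;  negative root z = -0.4720
x = -0.0747, y = -0.0136

(-0.0747, -0.0136, -0.4720)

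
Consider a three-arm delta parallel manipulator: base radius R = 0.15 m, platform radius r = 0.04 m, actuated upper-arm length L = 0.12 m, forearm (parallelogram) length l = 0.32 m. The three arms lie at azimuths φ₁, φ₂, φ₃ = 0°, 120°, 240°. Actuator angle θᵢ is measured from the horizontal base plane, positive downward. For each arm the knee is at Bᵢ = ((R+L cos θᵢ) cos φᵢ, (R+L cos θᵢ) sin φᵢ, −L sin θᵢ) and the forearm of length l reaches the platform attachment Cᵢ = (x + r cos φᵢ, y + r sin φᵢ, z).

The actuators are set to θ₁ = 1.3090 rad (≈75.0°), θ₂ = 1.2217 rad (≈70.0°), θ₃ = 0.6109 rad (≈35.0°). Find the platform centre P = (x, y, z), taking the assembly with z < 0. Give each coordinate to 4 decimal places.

arm 1 at φ=0.0°: ρ1 = 0.1411;  centre 1 = (0.1411, 0.0000, -0.1159)
arm 2 at φ=120.0°: ρ2 = 0.1510;  centre 2 = (-0.0755, 0.1308, -0.1128)
centre 3 = (0.2083·cos240.0°, 0.2083·sin240.0°, -0.0688) = (-0.1041, -0.1804, -0.0688)
eliminate P² terms by subtracting sphere 1 from 2 and 3
linear system: -0.4332x+0.2616y = 0.0022−0.0063z; -0.4904x+-0.3608y = 0.0148−0.0942z
Cramer: x(z) = -0.0164+0.0945z;  y(z) = -0.0187+0.1325z
into |P−centre ₁|² = l²: 1.0265z² + 0.1971z + -0.0638 = 0;  Δ = 0.3009;  z = -0.3632 or 0.1712 → z<0 root = -0.3632
x = -0.0507, y = -0.0668

(-0.0507, -0.0668, -0.3632)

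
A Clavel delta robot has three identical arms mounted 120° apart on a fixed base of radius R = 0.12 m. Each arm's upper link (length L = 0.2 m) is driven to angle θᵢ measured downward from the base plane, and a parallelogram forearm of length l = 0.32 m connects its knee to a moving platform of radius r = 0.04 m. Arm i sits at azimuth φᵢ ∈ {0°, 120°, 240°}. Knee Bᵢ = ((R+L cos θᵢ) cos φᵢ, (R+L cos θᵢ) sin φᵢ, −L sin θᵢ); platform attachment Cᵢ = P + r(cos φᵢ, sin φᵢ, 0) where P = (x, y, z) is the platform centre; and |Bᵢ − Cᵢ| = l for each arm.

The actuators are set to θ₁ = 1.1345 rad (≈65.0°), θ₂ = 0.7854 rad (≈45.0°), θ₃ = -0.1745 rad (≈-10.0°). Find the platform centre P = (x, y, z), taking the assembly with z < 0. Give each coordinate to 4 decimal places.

(-0.1278, -0.1065, -0.2560)

arm 1 at φ=0.0°: ρ1 = 0.1645;  centre 1 = (0.1645, 0.0000, -0.1813)
φ2=120.0°: virtual centre (-0.1107, 0.1918, -0.1414), radius l
centre 3 = (0.2770·cos240.0°, 0.2770·sin240.0°, 0.0347) = (-0.1385, -0.2399, 0.0347)
subtract pairs → two planes through P
[-0.5505 0.3835 0.0797]·P = 0.0091;  [-0.6060 -0.4797 0.4320]·P = 0.0180
Cramer: x(z) = -0.0227+0.4107z;  y(z) = -0.0088+0.3817z
sphere 1 gives Az²+Bz+C=0 with A=1.3143, B=0.2020, C=-0.0344;  B²−4AC=0.2218;  roots -0.2560, 0.1023;  negative root z = -0.2560
x = -0.1278, y = -0.1065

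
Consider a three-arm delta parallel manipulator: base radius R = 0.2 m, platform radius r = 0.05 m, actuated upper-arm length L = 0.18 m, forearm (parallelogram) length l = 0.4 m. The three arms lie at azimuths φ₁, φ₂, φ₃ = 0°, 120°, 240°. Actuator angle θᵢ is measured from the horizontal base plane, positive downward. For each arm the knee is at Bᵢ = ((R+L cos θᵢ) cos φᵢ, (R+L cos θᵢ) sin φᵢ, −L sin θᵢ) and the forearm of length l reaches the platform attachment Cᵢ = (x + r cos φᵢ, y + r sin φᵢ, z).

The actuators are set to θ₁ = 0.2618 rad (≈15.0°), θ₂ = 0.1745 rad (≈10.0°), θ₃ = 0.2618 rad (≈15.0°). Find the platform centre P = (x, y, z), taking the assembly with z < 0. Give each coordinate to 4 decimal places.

O1 = (0.3239·cos0.0°, 0.3239·sin0.0°, -0.0466) = (0.3239, 0.0000, -0.0466)
O2 = (0.3273·cos120.0°, 0.3273·sin120.0°, -0.0313) = (-0.1636, 0.2834, -0.0313)
φ3=240.0°: virtual centre (-0.1619, -0.2805, -0.0466), radius l
eliminate P² terms by subtracting sphere 1 from 2 and 3
[-0.9750 0.5668 0.0307]·P = 0.0010;  [-0.9716 -0.5610 0.0000]·P = 0.0000
Cramer: x(z) = -0.0005+0.0157z;  y(z) = 0.0009-0.0272z
quadratic in z: (1.0010)z²+(0.0830)z+(-0.0526)=0, √Δ=0.4664 → z ∈ {-0.2744, 0.1915}; z = -0.2744 (taking z<0)
x = -0.0048, y = 0.0084

(-0.0048, 0.0084, -0.2744)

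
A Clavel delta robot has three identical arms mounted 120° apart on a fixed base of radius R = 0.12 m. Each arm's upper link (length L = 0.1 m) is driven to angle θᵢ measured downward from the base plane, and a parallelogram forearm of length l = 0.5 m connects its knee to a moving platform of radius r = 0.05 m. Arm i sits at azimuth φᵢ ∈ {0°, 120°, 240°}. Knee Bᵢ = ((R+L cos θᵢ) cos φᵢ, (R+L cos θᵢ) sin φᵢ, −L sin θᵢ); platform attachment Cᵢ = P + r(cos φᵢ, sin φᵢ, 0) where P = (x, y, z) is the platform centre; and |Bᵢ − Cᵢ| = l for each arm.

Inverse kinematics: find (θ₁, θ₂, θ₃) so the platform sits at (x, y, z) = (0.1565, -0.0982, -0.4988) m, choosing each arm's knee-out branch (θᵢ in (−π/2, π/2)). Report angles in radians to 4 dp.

φ1=0.0° → target in arm frame (0.1565, -0.0982)
  A=-0.0865, B=-0.4988, C=(l²−L²−A²−y'²−z²)/(2L)=-0.1296
  √(A²+B²)=0.5062;  θ1 = -1.7425+1.8298 ≈ 0.0872
φ2=120.0° → target in arm frame (-0.1633, -0.0864)
  A=0.2333, B=-0.4988, C=(l²−L²−A²−y'²−z²)/(2L)=-0.3535
  √(A²+B²)=0.5507;  θ2 = -1.1333+2.2678 ≈ 1.1345
arm 3 (φ=240.0°): x'=0.0068, y'=0.1846
  A=0.0632, B=-0.4988, C=(l²−L²−A²−y'²−z²)/(2L)=-0.2344
  γ=atan2(-0.4988,0.0632)=-1.4448;  ψ=arccos(-0.4663)=2.0559;  θ3=γ+ψ≈0.6111

θ₁ = 0.0872, θ₂ = 1.1345, θ₃ = 0.6111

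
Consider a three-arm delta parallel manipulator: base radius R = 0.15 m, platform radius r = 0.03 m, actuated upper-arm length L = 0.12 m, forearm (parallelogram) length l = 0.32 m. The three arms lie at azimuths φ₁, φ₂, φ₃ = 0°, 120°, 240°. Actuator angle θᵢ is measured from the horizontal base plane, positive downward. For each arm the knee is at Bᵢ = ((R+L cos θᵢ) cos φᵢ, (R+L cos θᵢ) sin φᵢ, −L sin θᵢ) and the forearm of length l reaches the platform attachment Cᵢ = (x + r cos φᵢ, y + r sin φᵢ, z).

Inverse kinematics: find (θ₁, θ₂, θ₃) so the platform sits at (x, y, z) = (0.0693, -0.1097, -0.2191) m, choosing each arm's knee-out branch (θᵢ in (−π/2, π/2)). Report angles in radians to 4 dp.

rotate P by −φ1: (0.0693, -0.1097, -0.2191)
  A=0.0507, B=-0.2191, C=(l²−L²−A²−y'²−z²)/(2L)=0.1058
  √(A²+B²)=0.2249;  θ1 = -1.3434+1.0810 ≈ -0.2624
φ2=120.0° → target in arm frame (-0.1297, -0.0052)
  A=0.2497, B=-0.2191, C=(l²−L²−A²−y'²−z²)/(2L)=-0.0932
  √(A²+B²)=0.3322;  θ2 = -0.7203+1.8551 ≈ 1.1348
arm 3 (φ=240.0°): x'=0.0604, y'=0.1149
  e−x'=0.0596;  (l²−L²−(e−x')²−y'²−z²)/2L = 0.0968
  γ=atan2(-0.2191,0.0596)=-1.3050;  ψ=arccos(0.4265)=1.1302;  θ3=γ+ψ≈-0.1748

θ₁ = -0.2624, θ₂ = 1.1348, θ₃ = -0.1748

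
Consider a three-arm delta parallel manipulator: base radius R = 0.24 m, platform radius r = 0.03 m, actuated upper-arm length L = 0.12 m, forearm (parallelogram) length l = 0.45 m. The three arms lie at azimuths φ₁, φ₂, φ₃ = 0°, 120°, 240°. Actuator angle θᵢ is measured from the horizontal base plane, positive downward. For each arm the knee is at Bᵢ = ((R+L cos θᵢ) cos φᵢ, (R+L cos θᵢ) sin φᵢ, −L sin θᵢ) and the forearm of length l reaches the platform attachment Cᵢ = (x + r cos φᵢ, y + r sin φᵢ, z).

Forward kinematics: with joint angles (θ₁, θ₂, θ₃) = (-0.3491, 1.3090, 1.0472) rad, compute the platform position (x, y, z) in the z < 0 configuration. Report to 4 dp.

(0.1584, -0.0291, -0.3769)

arm 1 at φ=0.0°: e+L cos θ1 = 0.3228;  S1 = (0.3228, 0.0000, 0.0410)
arm 2 at φ=120.0°: e+L cos θ2 = 0.2411;  S2 = (-0.1205, 0.2088, -0.1159)
arm 3 at φ=240.0°: e+L cos θ3 = 0.2700;  S3 = (-0.1350, -0.2338, -0.1039)
subtract pairs → two planes through P
plane₁₂: -0.8866x+0.4175y+-0.3139z = -0.0343
det = 0.7969;  x = 0.0317+-0.3361z,  y = -0.0148+0.0381z
quadratic in z: (1.1144)z²+(0.1124)z+(-0.1159)=0, √Δ=0.7276 → z ∈ {-0.3769, 0.2760}; z = -0.3769 (taking z<0)
x = 0.1584, y = -0.0291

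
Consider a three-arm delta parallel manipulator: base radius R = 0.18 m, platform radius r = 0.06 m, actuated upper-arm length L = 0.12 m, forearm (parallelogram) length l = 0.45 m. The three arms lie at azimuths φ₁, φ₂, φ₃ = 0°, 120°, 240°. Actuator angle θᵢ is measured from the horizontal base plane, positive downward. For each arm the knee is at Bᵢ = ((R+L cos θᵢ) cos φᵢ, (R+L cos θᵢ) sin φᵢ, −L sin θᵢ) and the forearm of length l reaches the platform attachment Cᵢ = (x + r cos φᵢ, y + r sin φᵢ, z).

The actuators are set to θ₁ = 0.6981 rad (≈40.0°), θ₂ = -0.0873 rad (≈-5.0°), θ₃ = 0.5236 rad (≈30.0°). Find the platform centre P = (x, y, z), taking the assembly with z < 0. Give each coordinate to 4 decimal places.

centre 1 = (0.2119·cos0.0°, 0.2119·sin0.0°, -0.0771) = (0.2119, 0.0000, -0.0771)
centre 2 = (0.2395·cos120.0°, 0.2395·sin120.0°, 0.0105) = (-0.1198, 0.2075, 0.0105)
φ3=240.0°: virtual centre (-0.1120, -0.1939, -0.0600), radius l
eliminate P² terms by subtracting sphere 1 from 2 and 3
linear system: -0.6634x+0.4149y = 0.0066−0.1752z; -0.6478x+-0.3878y = 0.0029−0.0343z
Cramer: x(z) = -0.0072+0.1562z;  y(z) = 0.0045-0.1725z
sphere 1 gives Az²+Bz+C=0 with A=1.0542, B=0.0843, C=-0.1485;  B²−4AC=0.6334;  roots -0.4175, 0.3375;  negative root z = -0.4175
x = -0.0724, y = 0.0765

(-0.0724, 0.0765, -0.4175)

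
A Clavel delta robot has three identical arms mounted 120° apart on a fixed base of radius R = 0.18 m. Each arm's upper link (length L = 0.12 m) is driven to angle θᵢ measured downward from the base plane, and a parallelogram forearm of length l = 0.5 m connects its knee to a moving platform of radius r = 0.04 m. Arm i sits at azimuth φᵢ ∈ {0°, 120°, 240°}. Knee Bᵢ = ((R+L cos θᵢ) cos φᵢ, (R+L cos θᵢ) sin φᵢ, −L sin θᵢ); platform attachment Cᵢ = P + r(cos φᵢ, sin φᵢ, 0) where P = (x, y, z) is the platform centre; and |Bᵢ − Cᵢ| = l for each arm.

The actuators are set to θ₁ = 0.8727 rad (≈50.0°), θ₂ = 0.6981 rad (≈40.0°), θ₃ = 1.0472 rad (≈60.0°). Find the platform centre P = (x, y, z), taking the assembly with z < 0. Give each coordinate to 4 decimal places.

(0.0003, 0.0506, -0.5396)

φ1=0.0°: virtual centre (0.2171, 0.0000, -0.0919), radius l
arm 2 at φ=120.0°: e+L cos θ2 = 0.2319;  S2 = (-0.1160, 0.2009, -0.0771)
S3 = (0.2000·cos240.0°, 0.2000·sin240.0°, -0.1039) = (-0.1000, -0.1732, -0.1039)
subtract pairs → two planes through P
[-0.6662 0.4017 0.0296]·P = 0.0041;  [-0.6343 -0.3464 -0.0240]·P = -0.0048
Cramer: x(z) = 0.0010+0.0013z;  y(z) = 0.0120-0.0716z
sphere 1 gives Az²+Bz+C=0 with A=1.0051, B=0.1816, C=-0.1947;  B²−4AC=0.8158;  roots -0.5396, 0.3590;  negative root z = -0.5396
x = 0.0003, y = 0.0506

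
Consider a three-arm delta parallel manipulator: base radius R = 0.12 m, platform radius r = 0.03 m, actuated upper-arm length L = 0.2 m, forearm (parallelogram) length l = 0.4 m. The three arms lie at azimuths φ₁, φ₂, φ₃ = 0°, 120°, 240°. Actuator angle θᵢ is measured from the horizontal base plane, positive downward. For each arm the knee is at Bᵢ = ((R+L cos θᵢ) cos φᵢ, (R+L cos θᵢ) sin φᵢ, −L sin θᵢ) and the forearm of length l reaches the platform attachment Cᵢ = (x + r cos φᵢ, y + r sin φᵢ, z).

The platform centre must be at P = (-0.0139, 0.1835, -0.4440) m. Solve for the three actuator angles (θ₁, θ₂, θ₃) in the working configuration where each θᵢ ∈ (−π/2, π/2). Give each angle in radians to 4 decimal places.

θ₁ = 0.9596, θ₂ = 0.3490, θ₃ = 1.3087

φ1=0.0° → target in arm frame (-0.0139, 0.1835)
  A=0.1039, B=-0.4440, C=(l²−L²−A²−y'²−z²)/(2L)=-0.3040
  γ=atan2(-0.4440,0.1039)=-1.3409;  ψ=arccos(-0.6667)=2.3006;  θ1=γ+ψ≈0.9596
arm 2 (φ=120.0°): x'=0.1659, y'=-0.0797
  A cos θ + B sin θ = C:  -0.0759·cos θ + -0.4440·sin θ = -0.2231
  θ2 = atan2(B,A) + arccos(C/0.4504) = 0.3490
rotate P by −φ3: (-0.1520, -0.1038, -0.4440)
  A=0.2420, B=-0.4440, C=(l²−L²−A²−y'²−z²)/(2L)=-0.3661
  γ=atan2(-0.4440,0.2420)=-1.0718;  ψ=arccos(-0.7241)=2.3805;  θ3=γ+ψ≈1.3087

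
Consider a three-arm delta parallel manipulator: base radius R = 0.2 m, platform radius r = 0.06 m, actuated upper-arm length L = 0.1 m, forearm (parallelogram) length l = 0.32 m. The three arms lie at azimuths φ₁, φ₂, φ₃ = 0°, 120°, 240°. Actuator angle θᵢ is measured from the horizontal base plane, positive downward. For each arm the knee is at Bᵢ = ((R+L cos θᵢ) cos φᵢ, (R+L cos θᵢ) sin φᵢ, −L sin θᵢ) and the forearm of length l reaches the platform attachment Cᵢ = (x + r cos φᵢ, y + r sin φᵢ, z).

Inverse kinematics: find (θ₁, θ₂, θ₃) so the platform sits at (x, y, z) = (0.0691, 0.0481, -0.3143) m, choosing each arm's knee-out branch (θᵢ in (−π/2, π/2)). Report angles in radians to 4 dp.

θ₁ = 0.4365, θ₂ = 0.8729, θ₃ = 1.3965

φ1=0.0° → target in arm frame (0.0691, 0.0481)
  e−x'=0.0709;  (l²−L²−(e−x')²−y'²−z²)/2L = -0.0686
  γ=atan2(-0.3143,0.0709)=-1.3489;  ψ=arccos(-0.2130)=1.7854;  θ1=γ+ψ≈0.4365
rotate P by −φ2: (0.0071, -0.0839, -0.3143)
  A=0.1329, B=-0.3143, C=(l²−L²−A²−y'²−z²)/(2L)=-0.1554
  θ2 = atan2(B,A) + arccos(C/0.3412) = 0.8729
rotate P by −φ3: (-0.0762, 0.0358, -0.3143)
  A cos θ + B sin θ = C:  0.2162·cos θ + -0.3143·sin θ = -0.2721
  γ=atan2(-0.3143,0.2162)=-0.9682;  ψ=arccos(-0.7131)=2.3648;  θ3=γ+ψ≈1.3965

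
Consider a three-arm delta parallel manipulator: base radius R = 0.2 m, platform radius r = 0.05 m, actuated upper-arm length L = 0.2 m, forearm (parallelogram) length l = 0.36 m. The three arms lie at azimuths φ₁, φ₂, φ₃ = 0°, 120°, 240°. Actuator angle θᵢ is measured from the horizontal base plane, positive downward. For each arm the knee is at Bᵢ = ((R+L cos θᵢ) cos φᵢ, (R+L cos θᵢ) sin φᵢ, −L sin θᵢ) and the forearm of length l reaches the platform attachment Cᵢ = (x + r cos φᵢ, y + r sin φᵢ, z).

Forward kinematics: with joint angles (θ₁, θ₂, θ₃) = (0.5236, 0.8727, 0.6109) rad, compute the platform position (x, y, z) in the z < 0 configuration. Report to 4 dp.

(0.0320, -0.0346, -0.3088)

φ1=0.0°: virtual centre (0.3232, 0.0000, -0.1000), radius l
φ2=120.0°: virtual centre (-0.1393, 0.2412, -0.1532), radius l
arm 3 at φ=240.0°: e+L cos θ3 = 0.3138;  O3 = (-0.1569, -0.2718, -0.1147)
|O₂|²−|O₁|² = -0.0134;  |O₃|²−|O₁|² = -0.0028
[-0.9250 0.4825 -0.1064]·P = -0.0134;  [-0.9602 -0.5436 -0.0294]·P = -0.0028
Cramer: x(z) = 0.0089-0.0746z;  y(z) = -0.0106+0.0776z
into |P−O₁|² = l²: 1.0116z² + 0.2452z + -0.0207 = 0;  Δ = 0.1440;  z = -0.3088 or 0.0664 → z<0 root = -0.3088
x = 0.0320, y = -0.0346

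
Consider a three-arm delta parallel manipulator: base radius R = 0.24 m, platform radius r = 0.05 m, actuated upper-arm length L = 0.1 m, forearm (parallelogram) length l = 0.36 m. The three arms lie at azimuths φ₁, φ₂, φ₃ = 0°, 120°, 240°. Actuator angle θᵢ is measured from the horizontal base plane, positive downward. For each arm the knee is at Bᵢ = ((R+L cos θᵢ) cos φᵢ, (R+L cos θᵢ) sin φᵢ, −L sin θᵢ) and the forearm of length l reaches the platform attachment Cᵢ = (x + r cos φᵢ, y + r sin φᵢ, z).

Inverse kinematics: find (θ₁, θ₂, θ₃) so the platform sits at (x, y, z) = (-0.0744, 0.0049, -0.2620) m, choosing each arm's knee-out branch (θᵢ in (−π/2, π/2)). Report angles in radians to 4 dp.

θ₁ = 1.0477, θ₂ = 0.0870, θ₃ = 0.1747

arm 1 (φ=0.0°): x'=-0.0744, y'=0.0049
  A=0.2644, B=-0.2620, C=(l²−L²−A²−y'²−z²)/(2L)=-0.0949
  θ1 = atan2(B,A) + arccos(C/0.3722) = 1.0477
arm 2 (φ=120.0°): x'=0.0414, y'=0.0620
  A cos θ + B sin θ = C:  0.1486·cos θ + -0.2620·sin θ = 0.1252
  γ=atan2(-0.2620,0.1486)=-1.0550;  ψ=arccos(0.4158)=1.1420;  θ2=γ+ψ≈0.0870
φ3=240.0° → target in arm frame (0.0330, -0.0669)
  A=0.1570, B=-0.2620, C=(l²−L²−A²−y'²−z²)/(2L)=0.1091
  √(A²+B²)=0.3055;  θ3 = -1.0308+1.2056 ≈ 0.1747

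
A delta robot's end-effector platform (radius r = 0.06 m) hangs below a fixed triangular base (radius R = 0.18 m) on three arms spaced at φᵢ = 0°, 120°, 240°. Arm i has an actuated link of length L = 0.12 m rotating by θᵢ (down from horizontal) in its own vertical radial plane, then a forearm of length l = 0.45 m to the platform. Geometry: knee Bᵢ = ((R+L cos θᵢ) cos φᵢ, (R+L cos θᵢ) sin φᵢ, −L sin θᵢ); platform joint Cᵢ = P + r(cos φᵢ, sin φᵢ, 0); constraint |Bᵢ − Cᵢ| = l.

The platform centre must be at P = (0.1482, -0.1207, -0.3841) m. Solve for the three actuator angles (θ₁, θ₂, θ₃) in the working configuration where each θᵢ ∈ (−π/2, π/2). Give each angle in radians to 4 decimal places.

θ₁ = -0.3495, θ₂ = 1.1343, θ₃ = 0.2615

φ1=0.0° → target in arm frame (0.1482, -0.1207)
  A cos θ + B sin θ = C:  -0.0282·cos θ + -0.3841·sin θ = 0.1050
  γ=atan2(-0.3841,-0.0282)=-1.6441;  ψ=arccos(0.2727)=1.2946;  θ1=γ+ψ≈-0.3495
arm 2 (φ=120.0°): x'=-0.1786, y'=-0.0680
  e−x'=0.2986;  (l²−L²−(e−x')²−y'²−z²)/2L = -0.2218
  θ2 = atan2(B,A) + arccos(C/0.4865) = 1.1343
arm 3 (φ=240.0°): x'=0.0304, y'=0.1887
  e−x'=0.0896;  (l²−L²−(e−x')²−y'²−z²)/2L = -0.0128
  √(A²+B²)=0.3944;  θ3 = -1.3417+1.6031 ≈ 0.2615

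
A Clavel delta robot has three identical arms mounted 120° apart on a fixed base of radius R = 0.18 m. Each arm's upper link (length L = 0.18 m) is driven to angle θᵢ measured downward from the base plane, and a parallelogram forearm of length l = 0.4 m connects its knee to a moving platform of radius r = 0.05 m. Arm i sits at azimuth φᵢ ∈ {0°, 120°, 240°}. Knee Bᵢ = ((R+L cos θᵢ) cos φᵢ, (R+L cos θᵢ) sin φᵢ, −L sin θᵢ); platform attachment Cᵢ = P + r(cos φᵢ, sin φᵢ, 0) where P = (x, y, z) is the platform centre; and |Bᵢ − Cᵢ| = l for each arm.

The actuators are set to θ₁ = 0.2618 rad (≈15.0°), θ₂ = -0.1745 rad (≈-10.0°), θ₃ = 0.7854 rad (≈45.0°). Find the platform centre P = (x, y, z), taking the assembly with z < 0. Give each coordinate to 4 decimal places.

centre 1 = (0.3039·cos0.0°, 0.3039·sin0.0°, -0.0466) = (0.3039, 0.0000, -0.0466)
φ2=120.0°: virtual centre (-0.1536, 0.2661, 0.0313), radius l
φ3=240.0°: virtual centre (-0.1286, -0.2228, -0.1273), radius l
|centre ₂|²−|centre ₁|² = 0.0009;  |centre ₃|²−|centre ₁|² = -0.0121
[-0.9150 0.5322 0.1557]·P = 0.0009;  [-0.8650 -0.4456 -0.1614]·P = -0.0121
Cramer: x(z) = 0.0070-0.0190z;  y(z) = 0.0136-0.3252z
quadratic in z: (1.1061)z²+(0.0956)z+(-0.0695)=0, √Δ=0.5627 → z ∈ {-0.2976, 0.2111}; z = -0.2976 (taking z<0)
x = 0.0126, y = 0.1104

(0.0126, 0.1104, -0.2976)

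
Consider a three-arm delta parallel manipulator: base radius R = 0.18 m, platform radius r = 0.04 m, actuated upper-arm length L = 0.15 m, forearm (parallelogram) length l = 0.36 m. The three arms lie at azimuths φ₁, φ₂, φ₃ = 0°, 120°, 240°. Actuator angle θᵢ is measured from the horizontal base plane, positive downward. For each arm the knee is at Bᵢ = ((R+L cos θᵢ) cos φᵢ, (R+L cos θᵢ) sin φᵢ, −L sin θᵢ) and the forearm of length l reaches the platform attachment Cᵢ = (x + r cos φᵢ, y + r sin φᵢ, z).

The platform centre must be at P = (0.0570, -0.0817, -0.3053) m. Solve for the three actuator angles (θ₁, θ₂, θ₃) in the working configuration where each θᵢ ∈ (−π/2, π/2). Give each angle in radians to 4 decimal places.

θ₁ = 0.2620, θ₂ = 1.0471, θ₃ = 0.3494

rotate P by −φ1: (0.0570, -0.0817, -0.3053)
  A cos θ + B sin θ = C:  0.0830·cos θ + -0.3053·sin θ = 0.0011
  √(A²+B²)=0.3164;  θ1 = -1.3053+1.5673 ≈ 0.2620
arm 2 (φ=120.0°): x'=-0.0993, y'=-0.0085
  A=0.2393, B=-0.3053, C=(l²−L²−A²−y'²−z²)/(2L)=-0.1447
  θ2 = atan2(B,A) + arccos(C/0.3879) = 1.0471
rotate P by −φ3: (0.0423, 0.0902, -0.3053)
  e−x'=0.0977;  (l²−L²−(e−x')²−y'²−z²)/2L = -0.0127
  γ=atan2(-0.3053,0.0977)=-1.2609;  ψ=arccos(-0.0395)=1.6103;  θ3=γ+ψ≈0.3494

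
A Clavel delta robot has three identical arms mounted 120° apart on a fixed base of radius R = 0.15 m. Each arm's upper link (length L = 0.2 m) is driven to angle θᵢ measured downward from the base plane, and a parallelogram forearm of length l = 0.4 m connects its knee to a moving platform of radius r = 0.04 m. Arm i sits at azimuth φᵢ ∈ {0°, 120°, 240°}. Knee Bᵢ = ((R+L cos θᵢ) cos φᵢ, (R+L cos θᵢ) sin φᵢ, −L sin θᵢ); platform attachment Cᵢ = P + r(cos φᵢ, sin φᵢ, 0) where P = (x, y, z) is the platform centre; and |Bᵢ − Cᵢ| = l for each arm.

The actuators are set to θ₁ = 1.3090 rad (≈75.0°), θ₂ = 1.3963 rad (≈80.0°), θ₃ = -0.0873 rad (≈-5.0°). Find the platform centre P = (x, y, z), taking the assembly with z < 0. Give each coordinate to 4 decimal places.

(-0.1087, -0.2295, -0.3781)

arm 1 at φ=0.0°: (R−r)+L cos θ1 = 0.1618;  centre 1 = (0.1618, 0.0000, -0.1932)
φ2=120.0°: virtual centre (-0.0724, 0.1253, -0.1970), radius l
φ3=240.0°: virtual centre (-0.1546, -0.2678, 0.0174), radius l
|centre ₂|²−|centre ₁|² = -0.0037;  |centre ₃|²−|centre ₁|² = 0.0324
plane₁₂: -0.4682x+0.2507y+-0.0076z = -0.0037
Cramer: x(z) = -0.0150+0.2480z;  y(z) = -0.0429+0.4935z
into |P−centre ₁|² = l²: 1.3050z² + 0.2564z + -0.0896 = 0;  Δ = 0.5335;  z = -0.3781 or 0.1816 → z<0 root = -0.3781
x = -0.1087, y = -0.2295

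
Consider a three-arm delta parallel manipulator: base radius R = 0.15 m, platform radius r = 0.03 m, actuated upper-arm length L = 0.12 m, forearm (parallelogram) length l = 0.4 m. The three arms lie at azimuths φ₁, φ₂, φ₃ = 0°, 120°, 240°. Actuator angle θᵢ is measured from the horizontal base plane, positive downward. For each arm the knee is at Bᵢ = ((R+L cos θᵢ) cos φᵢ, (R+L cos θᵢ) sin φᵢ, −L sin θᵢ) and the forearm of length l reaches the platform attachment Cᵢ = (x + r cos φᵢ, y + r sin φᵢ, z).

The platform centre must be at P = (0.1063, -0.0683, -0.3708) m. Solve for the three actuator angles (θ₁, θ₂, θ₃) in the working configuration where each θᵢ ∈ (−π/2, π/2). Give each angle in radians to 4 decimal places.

θ₁ = 0.0004, θ₂ = 1.0474, θ₃ = 0.5238

φ1=0.0° → target in arm frame (0.1063, -0.0683)
  A cos θ + B sin θ = C:  0.0137·cos θ + -0.3708·sin θ = 0.0136
  √(A²+B²)=0.3711;  θ1 = -1.5339+1.5342 ≈ 0.0004
φ2=120.0° → target in arm frame (-0.1123, -0.0579)
  A=0.2323, B=-0.3708, C=(l²−L²−A²−y'²−z²)/(2L)=-0.2050
  θ2 = atan2(B,A) + arccos(C/0.4376) = 1.0474
φ3=240.0° → target in arm frame (0.0060, 0.1262)
  e−x'=0.1140;  (l²−L²−(e−x')²−y'²−z²)/2L = -0.0867
  γ=atan2(-0.3708,0.1140)=-1.2725;  ψ=arccos(-0.2236)=1.7963;  θ3=γ+ψ≈0.5238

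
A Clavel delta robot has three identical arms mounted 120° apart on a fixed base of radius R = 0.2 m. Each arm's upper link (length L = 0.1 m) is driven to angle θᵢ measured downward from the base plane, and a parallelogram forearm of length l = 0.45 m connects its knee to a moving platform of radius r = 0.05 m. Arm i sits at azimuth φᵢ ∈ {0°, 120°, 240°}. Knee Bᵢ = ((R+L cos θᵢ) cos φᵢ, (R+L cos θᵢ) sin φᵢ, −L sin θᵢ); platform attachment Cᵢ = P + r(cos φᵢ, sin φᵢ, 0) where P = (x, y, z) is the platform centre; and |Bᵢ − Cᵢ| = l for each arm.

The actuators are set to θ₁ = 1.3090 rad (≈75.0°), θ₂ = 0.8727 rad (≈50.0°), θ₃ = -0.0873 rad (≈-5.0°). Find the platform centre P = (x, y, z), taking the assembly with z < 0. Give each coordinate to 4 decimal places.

(-0.1150, -0.0985, -0.4255)

centre 1 = (0.1759·cos0.0°, 0.1759·sin0.0°, -0.0966) = (0.1759, 0.0000, -0.0966)
centre 2 = (0.2143·cos120.0°, 0.2143·sin120.0°, -0.0766) = (-0.1071, 0.1856, -0.0766)
centre 3 = (0.2496·cos240.0°, 0.2496·sin240.0°, 0.0087) = (-0.1248, -0.2162, 0.0087)
|centre ₂|²−|centre ₁|² = 0.0115;  |centre ₃|²−|centre ₁|² = 0.0221
linear system: -0.5660x+0.3711y = 0.0115−0.0400z; -0.6014x+-0.4324y = 0.0221−0.2106z
Cramer: x(z) = -0.0282+0.2040z;  y(z) = -0.0120+0.2034z
sphere 1 gives Az²+Bz+C=0 with A=1.0830, B=0.1051, C=-0.1514;  B²−4AC=0.6668;  roots -0.4255, 0.3285;  negative root z = -0.4255
x = -0.1150, y = -0.0985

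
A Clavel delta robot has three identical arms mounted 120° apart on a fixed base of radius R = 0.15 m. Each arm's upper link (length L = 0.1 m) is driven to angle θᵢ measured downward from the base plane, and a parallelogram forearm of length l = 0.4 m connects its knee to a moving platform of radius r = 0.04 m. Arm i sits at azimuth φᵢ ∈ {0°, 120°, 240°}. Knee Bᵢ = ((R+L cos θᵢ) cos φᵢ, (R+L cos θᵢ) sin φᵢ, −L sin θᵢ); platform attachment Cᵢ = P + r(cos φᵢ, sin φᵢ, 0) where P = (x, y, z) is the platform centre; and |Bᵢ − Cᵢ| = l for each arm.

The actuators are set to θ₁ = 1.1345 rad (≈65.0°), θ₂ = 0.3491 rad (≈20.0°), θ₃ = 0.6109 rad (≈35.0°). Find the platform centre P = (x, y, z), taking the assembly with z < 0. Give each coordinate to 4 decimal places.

(-0.0919, 0.0297, -0.4061)

O1 = (0.1523·cos0.0°, 0.1523·sin0.0°, -0.0906) = (0.1523, 0.0000, -0.0906)
O2 = (0.2040·cos120.0°, 0.2040·sin120.0°, -0.0342) = (-0.1020, 0.1766, -0.0342)
φ3=240.0°: virtual centre (-0.0960, -0.1662, -0.0574), radius l
|O₂|²−|O₁|² = 0.0114;  |O₃|²−|O₁|² = 0.0087
[-0.5085 0.3533 0.1129]·P = 0.0114;  [-0.4964 -0.3324 0.0665]·P = 0.0087
Cramer: x(z) = -0.0199+0.1772z;  y(z) = 0.0035-0.0644z
sphere 1 gives Az²+Bz+C=0 with A=1.0355, B=0.1198, C=-0.1221;  B²−4AC=0.5202;  roots -0.4061, 0.2904;  negative root z = -0.4061
x = -0.0919, y = 0.0297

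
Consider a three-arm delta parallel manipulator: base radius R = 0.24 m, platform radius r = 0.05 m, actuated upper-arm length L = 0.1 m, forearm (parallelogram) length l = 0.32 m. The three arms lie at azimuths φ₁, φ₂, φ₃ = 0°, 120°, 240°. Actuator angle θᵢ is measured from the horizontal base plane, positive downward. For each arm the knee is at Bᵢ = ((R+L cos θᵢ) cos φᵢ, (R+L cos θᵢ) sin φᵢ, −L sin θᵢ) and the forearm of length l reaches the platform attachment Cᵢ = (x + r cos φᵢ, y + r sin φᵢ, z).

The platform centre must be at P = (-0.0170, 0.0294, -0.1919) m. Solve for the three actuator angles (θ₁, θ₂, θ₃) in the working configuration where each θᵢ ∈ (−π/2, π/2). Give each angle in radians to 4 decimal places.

rotate P by −φ1: (-0.0170, 0.0294, -0.1919)
  A=0.2070, B=-0.1919, C=(l²−L²−A²−y'²−z²)/(2L)=0.0593
  γ=atan2(-0.1919,0.2070)=-0.7476;  ψ=arccos(0.2101)=1.3591;  θ1=γ+ψ≈0.6116
φ2=120.0° → target in arm frame (0.0340, 0.0000)
  A cos θ + B sin θ = C:  0.1560·cos θ + -0.1919·sin θ = 0.1561
  θ2 = atan2(B,A) + arccos(C/0.2473) = -0.0005
arm 3 (φ=240.0°): x'=-0.0170, y'=-0.0294
  A cos θ + B sin θ = C:  0.2070·cos θ + -0.1919·sin θ = 0.0594
  √(A²+B²)=0.2822;  θ3 = -0.7477+1.3588 ≈ 0.6112

θ₁ = 0.6116, θ₂ = -0.0005, θ₃ = 0.6112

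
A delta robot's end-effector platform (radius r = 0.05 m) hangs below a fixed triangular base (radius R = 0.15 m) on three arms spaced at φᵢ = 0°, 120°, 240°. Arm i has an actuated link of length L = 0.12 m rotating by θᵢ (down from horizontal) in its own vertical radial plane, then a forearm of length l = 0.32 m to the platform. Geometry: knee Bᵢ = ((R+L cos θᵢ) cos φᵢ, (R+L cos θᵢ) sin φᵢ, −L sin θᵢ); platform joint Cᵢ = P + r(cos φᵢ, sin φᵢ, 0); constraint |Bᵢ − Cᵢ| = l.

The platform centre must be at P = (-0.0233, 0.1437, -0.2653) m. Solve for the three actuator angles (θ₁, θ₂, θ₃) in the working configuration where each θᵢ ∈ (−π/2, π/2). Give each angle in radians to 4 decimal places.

θ₁ = 0.6978, θ₂ = -0.3492, θ₃ = 1.1346

φ1=0.0° → target in arm frame (-0.0233, 0.1437)
  A=0.1233, B=-0.2653, C=(l²−L²−A²−y'²−z²)/(2L)=-0.0760
  θ1 = atan2(B,A) + arccos(C/0.2926) = 0.6978
rotate P by −φ2: (0.1361, -0.0517, -0.2653)
  A cos θ + B sin θ = C:  -0.0361·cos θ + -0.2653·sin θ = 0.0568
  √(A²+B²)=0.2677;  θ2 = -1.7060+1.3569 ≈ -0.3492
rotate P by −φ3: (-0.1128, -0.0920, -0.2653)
  A=0.2128, B=-0.2653, C=(l²−L²−A²−y'²−z²)/(2L)=-0.1506
  √(A²+B²)=0.3401;  θ3 = -0.8948+2.0294 ≈ 1.1346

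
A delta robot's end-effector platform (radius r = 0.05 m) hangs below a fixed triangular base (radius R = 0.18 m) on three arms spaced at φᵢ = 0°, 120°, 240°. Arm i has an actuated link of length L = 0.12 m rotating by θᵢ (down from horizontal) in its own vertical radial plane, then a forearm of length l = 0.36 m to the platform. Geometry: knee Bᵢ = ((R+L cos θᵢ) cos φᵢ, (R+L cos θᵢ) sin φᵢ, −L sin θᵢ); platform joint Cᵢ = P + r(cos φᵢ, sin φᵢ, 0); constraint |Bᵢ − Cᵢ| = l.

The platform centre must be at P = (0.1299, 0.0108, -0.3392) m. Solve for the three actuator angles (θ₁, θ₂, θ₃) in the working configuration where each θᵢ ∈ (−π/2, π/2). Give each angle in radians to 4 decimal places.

θ₁ = 0.0000, θ₂ = 1.0469, θ₃ = 1.1346

rotate P by −φ1: (0.1299, 0.0108, -0.3392)
  A cos θ + B sin θ = C:  0.0001·cos θ + -0.3392·sin θ = 0.0001
  γ=atan2(-0.3392,0.0001)=-1.5705;  ψ=arccos(0.0003)=1.5705;  θ1=γ+ψ≈0.0000
φ2=120.0° → target in arm frame (-0.0556, -0.1179)
  A cos θ + B sin θ = C:  0.1856·cos θ + -0.3392·sin θ = -0.2008
  γ=atan2(-0.3392,0.1856)=-1.0701;  ψ=arccos(-0.5194)=2.1170;  θ2=γ+ψ≈1.0469
arm 3 (φ=240.0°): x'=-0.0743, y'=0.1071
  e−x'=0.2043;  (l²−L²−(e−x')²−y'²−z²)/2L = -0.2211
  θ3 = atan2(B,A) + arccos(C/0.3960) = 1.1346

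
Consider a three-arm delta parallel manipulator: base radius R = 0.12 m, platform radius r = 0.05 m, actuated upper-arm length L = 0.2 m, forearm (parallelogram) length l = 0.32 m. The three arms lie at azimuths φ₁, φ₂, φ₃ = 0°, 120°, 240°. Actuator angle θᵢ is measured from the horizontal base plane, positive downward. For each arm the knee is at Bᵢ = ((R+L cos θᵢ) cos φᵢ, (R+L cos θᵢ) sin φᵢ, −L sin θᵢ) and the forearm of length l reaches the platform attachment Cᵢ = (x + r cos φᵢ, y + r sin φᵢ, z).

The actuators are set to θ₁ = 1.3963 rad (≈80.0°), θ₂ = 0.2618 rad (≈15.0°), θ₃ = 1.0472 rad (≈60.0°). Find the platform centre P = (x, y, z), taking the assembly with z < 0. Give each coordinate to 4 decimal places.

(-0.1541, 0.1112, -0.3489)

O1 = (0.1047·cos0.0°, 0.1047·sin0.0°, -0.1970) = (0.1047, 0.0000, -0.1970)
arm 2 at φ=120.0°: (R−r)+L cos θ2 = 0.2632;  O2 = (-0.1316, 0.2279, -0.0518)
O3 = (0.1700·cos240.0°, 0.1700·sin240.0°, -0.1732) = (-0.0850, -0.1472, -0.1732)
|O₂|²−|O₁|² = 0.0222;  |O₃|²−|O₁|² = 0.0091
[-0.4726 0.4559 0.2904]·P = 0.0222;  [-0.3794 -0.2944 0.0475]·P = 0.0091
Cramer: x(z) = -0.0343+0.3433z;  y(z) = 0.0131-0.2811z
quadratic in z: (1.1969)z²+(0.2911)z+(-0.0441)=0, √Δ=0.5440 → z ∈ {-0.3489, 0.1056}; z = -0.3489 (taking z<0)
x = -0.1541, y = 0.1112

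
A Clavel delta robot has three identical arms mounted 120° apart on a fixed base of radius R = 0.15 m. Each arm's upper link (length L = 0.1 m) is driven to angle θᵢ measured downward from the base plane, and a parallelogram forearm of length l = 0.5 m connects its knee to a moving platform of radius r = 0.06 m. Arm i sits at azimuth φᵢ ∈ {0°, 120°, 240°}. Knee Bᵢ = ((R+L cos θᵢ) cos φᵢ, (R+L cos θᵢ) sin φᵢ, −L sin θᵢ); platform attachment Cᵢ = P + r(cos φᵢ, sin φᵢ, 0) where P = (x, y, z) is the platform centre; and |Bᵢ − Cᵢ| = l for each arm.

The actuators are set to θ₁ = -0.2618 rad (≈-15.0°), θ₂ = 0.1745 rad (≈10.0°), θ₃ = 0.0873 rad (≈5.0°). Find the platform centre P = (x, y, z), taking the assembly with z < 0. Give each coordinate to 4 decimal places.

arm 1 at φ=0.0°: (R−r)+L cos θ1 = 0.1866;  S1 = (0.1866, 0.0000, 0.0259)
S2 = (0.1885·cos120.0°, 0.1885·sin120.0°, -0.0174) = (-0.0942, 0.1632, -0.0174)
φ3=240.0°: virtual centre (-0.0948, -0.1642, -0.0087), radius l
eliminate P² terms by subtracting sphere 1 from 2 and 3
[-0.5617 0.3265 -0.0865]·P = 0.0003;  [-0.5628 -0.3284 -0.0692]·P = 0.0005
Cramer: x(z) = -0.0008-0.1385z;  y(z) = -0.0003+0.0266z
quadratic in z: (1.0199)z²+(0.0001)z+(-0.2142)=0, √Δ=0.9348 → z ∈ {-0.4584, 0.4582}; z = -0.4584 (taking z<0)
x = 0.0627, y = -0.0125

(0.0627, -0.0125, -0.4584)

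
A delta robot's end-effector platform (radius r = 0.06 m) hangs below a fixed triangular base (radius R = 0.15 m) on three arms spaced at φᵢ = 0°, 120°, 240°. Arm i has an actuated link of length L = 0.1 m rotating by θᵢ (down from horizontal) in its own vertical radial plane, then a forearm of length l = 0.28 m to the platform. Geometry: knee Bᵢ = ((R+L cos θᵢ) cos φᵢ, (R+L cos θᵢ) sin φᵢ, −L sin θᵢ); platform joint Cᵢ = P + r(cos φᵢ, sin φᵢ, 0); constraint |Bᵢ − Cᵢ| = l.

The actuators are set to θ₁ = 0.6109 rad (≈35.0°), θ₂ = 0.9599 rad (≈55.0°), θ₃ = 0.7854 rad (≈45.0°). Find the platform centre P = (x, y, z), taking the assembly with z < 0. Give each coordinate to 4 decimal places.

O1 = (0.1719·cos0.0°, 0.1719·sin0.0°, -0.0574) = (0.1719, 0.0000, -0.0574)
φ2=120.0°: virtual centre (-0.0737, 0.1276, -0.0819), radius l
O3 = (0.1607·cos240.0°, 0.1607·sin240.0°, -0.0707) = (-0.0804, -0.1392, -0.0707)
|O₂|²−|O₁|² = -0.0044;  |O₃|²−|O₁|² = -0.0020
[-0.4912 0.2552 -0.0491]·P = -0.0044;  [-0.5045 -0.2784 -0.0267]·P = -0.0020
det = 0.2655;  x = 0.0066+-0.0772z,  y = -0.0047+0.0439z
into |P−O₁|² = l²: 1.0079z² + 0.1398z + -0.0478 = 0;  Δ = 0.2121;  z = -0.2978 or 0.1591 → z<0 root = -0.2978
x = 0.0295, y = -0.0177

(0.0295, -0.0177, -0.2978)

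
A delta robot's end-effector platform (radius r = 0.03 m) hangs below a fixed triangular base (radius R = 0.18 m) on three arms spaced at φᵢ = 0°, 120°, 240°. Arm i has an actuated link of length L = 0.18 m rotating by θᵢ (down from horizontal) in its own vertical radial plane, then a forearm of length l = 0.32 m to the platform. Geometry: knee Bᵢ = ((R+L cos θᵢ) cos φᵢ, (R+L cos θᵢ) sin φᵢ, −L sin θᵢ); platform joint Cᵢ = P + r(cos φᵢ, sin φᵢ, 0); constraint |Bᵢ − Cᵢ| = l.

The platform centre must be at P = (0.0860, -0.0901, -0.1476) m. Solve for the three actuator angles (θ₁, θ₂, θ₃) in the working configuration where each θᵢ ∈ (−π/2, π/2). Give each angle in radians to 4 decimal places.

θ₁ = -0.2616, θ₂ = 1.3093, θ₃ = 0.3492

rotate P by −φ1: (0.0860, -0.0901, -0.1476)
  A cos θ + B sin θ = C:  0.0640·cos θ + -0.1476·sin θ = 0.1000
  γ=atan2(-0.1476,0.0640)=-1.1617;  ψ=arccos(0.6216)=0.9000;  θ1=γ+ψ≈-0.2616
rotate P by −φ2: (-0.1210, -0.0294, -0.1476)
  e−x'=0.2710;  (l²−L²−(e−x')²−y'²−z²)/2L = -0.0725
  θ2 = atan2(B,A) + arccos(C/0.3086) = 1.3093
φ3=240.0° → target in arm frame (0.0350, 0.1195)
  e−x'=0.1150;  (l²−L²−(e−x')²−y'²−z²)/2L = 0.0575
  γ=atan2(-0.1476,0.1150)=-0.9090;  ψ=arccos(0.3075)=1.2583;  θ3=γ+ψ≈0.3492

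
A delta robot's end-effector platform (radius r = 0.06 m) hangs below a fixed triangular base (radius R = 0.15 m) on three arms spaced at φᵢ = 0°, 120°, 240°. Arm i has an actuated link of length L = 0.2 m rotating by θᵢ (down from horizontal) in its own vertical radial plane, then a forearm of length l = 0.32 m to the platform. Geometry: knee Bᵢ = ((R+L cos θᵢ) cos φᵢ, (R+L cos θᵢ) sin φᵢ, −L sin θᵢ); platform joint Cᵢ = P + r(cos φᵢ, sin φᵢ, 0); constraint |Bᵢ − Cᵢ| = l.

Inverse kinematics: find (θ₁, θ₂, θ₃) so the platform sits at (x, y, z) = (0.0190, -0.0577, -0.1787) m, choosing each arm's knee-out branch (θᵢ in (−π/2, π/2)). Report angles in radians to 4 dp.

θ₁ = 0.0868, θ₂ = 0.6109, θ₃ = -0.0872

rotate P by −φ1: (0.0190, -0.0577, -0.1787)
  A=0.0710, B=-0.1787, C=(l²−L²−A²−y'²−z²)/(2L)=0.0552
  θ1 = atan2(B,A) + arccos(C/0.1923) = 0.0868
arm 2 (φ=120.0°): x'=-0.0595, y'=0.0124
  e−x'=0.1495;  (l²−L²−(e−x')²−y'²−z²)/2L = 0.0199
  √(A²+B²)=0.2330;  θ2 = -0.8742+1.4851 ≈ 0.6109
rotate P by −φ3: (0.0405, 0.0453, -0.1787)
  e−x'=0.0495;  (l²−L²−(e−x')²−y'²−z²)/2L = 0.0649
  √(A²+B²)=0.1854;  θ3 = -1.3004+1.2132 ≈ -0.0872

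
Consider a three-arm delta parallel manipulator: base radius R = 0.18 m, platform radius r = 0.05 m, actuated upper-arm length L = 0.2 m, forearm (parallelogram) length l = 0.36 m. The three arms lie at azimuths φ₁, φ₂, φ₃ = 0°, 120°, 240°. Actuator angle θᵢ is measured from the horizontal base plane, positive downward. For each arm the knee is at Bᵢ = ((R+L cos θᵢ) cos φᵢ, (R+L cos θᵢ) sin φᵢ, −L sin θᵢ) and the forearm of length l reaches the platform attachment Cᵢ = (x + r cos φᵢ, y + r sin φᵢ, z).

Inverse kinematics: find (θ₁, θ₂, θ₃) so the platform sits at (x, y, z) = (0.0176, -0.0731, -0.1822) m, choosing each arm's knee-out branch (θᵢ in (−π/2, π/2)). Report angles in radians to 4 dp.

φ1=0.0° → target in arm frame (0.0176, -0.0731)
  A=0.1124, B=-0.1822, C=(l²−L²−A²−y'²−z²)/(2L)=0.0961
  γ=atan2(-0.1822,0.1124)=-1.0180;  ψ=arccos(0.4487)=1.1055;  θ1=γ+ψ≈0.0874
φ2=120.0° → target in arm frame (-0.0721, 0.0213)
  A cos θ + B sin θ = C:  0.2021·cos θ + -0.1822·sin θ = 0.0378
  γ=atan2(-0.1822,0.2021)=-0.7336;  ψ=arccos(0.1388)=1.4316;  θ2=γ+ψ≈0.6980
arm 3 (φ=240.0°): x'=0.0545, y'=0.0518
  A=0.0755, B=-0.1822, C=(l²−L²−A²−y'²−z²)/(2L)=0.1201
  √(A²+B²)=0.1972;  θ3 = -1.1780+0.9163 ≈ -0.2616

θ₁ = 0.0874, θ₂ = 0.6980, θ₃ = -0.2616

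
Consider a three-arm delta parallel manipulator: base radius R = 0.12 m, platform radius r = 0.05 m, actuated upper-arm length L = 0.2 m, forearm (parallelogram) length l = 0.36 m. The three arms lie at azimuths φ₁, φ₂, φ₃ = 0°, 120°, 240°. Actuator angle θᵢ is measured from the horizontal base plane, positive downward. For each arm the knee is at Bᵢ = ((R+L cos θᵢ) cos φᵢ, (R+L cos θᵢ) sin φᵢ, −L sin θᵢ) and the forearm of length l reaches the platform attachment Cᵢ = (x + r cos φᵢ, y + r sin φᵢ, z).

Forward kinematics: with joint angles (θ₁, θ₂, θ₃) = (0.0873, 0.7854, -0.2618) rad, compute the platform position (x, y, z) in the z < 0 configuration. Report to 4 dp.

(0.0312, -0.1302, -0.2541)

centre 1 = (0.2692·cos0.0°, 0.2692·sin0.0°, -0.0174) = (0.2692, 0.0000, -0.0174)
centre 2 = (0.2114·cos120.0°, 0.2114·sin120.0°, -0.1414) = (-0.1057, 0.1831, -0.1414)
φ3=240.0°: virtual centre (-0.1316, -0.2279, 0.0518), radius l
subtract pairs → two planes through P
linear system: -0.7499x+0.3662y = -0.0081−-0.2480z; -0.8017x+-0.4559y = -0.0008−0.1384z
det = 0.6354;  x = 0.0063+-0.0981z,  y = -0.0092+0.4762z
into |P−centre ₁|² = l²: 1.2364z² + 0.0777z + -0.0601 = 0;  Δ = 0.3031;  z = -0.2541 or 0.1912 → z<0 root = -0.2541
x = 0.0312, y = -0.1302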